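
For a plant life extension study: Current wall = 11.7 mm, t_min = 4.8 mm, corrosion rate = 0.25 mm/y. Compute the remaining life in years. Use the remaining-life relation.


Apply the remaining-life relation: RL = (t_current − t_min) / CR
RL = (11.7 − 4.8) / 0.25 = 6.9 / 0.25 = 27.6 years

27.6 years


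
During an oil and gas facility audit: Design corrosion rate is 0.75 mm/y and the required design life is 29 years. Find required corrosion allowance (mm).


Corrosion allowance = CR × design life
CA = 0.75 * 29 = 21.75 mm

21.75 mm


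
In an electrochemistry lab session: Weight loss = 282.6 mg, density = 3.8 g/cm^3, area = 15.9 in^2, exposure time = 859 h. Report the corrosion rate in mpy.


Apply the mpy weight-loss relation: CR = 534 * W / (D * A * T)
Numerator: 534 * 282.6 = 150908.4
Denominator: 3.8 * 15.9 * 859 = 51900.78
CR = 150908.4 / 51900.78 = 2.908 mpy

2.908 mpy


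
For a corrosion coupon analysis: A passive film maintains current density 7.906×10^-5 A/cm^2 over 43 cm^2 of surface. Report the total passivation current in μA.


I = i_pass * A, then convert A → μA (×10^6)
I = 7.906×10^-5 * 43 * 10^6 = 3399.58 μA

3399.58 μA


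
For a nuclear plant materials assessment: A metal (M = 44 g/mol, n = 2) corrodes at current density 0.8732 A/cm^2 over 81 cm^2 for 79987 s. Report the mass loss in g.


Apply Faraday's law: m = i*A*t*M / (n*F)
Total charge passed Q = i*A*t = 0.8732*81*79987 = 5657416.5204 C
m = Q*M/(n*F) = 5657416.5204*44/(2*96485) = 1289.97423 g

1289.97423 g


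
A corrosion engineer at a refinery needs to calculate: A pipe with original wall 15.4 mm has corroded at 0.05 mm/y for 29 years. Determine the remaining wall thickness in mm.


Remaining wall = original − CR × time
t = 15.4 − 0.05*29 = 15.4 − 1.45 = 13.95 mm

13.95 mm


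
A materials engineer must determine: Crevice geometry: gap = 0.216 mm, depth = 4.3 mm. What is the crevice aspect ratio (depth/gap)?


Aspect ratio = depth / gap
Ratio = 4.3 / 0.216 = 19.9

19.9


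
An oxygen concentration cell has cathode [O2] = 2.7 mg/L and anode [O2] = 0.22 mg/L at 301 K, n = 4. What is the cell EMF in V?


Apply the Nernst concentration-cell relation: E = (RT/nF)*ln(C_cathode/C_anode)
RT/nF = 8.314*301/(4*96485) = 0.0064842 V
ln(2.7/0.22) = 2.50738
E = 0.0064842 * 2.50738 = 0.01626 V

0.01626 V


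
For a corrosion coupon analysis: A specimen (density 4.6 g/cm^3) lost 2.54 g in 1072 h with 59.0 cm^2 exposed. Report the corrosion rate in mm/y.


Apply the mm/y weight-loss relation: CR = 87600 * W / (D * A * T)
Numerator: 87600 * 2.54 = 222504.0
Denominator: 4.6 * 59.0 * 1072 = 290940.8
CR = 222504.0 / 290940.8 = 0.7648 mm/y

0.7648 mm/y


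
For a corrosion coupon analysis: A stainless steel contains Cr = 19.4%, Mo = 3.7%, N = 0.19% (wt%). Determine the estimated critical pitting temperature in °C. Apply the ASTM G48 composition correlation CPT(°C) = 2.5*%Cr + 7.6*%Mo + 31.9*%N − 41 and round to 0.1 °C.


Apply the ASTM G48 empirical CPT estimate: CPT(°C) = 2.5*%Cr + 7.6*%Mo + 31.9*%N − 41
2.5*19.4 = 48.5; 7.6*3.7 = 28.12; 31.9*0.19 = 6.061
CPT = 48.5 + 28.12 + 6.061 − 41 = 41.681 °C
Rounded to 0.1 °C: CPT ≈ 41.7 °C

41.7 °C


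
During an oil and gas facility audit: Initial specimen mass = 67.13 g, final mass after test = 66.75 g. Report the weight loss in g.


Weight loss = initial − final
WL = 67.13 − 66.75 = 0.38 g

0.38 g


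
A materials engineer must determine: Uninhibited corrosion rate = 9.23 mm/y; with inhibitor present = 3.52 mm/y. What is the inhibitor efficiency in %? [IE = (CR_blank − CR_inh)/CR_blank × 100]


Apply the inhibitor-efficiency definition: IE = (CR_blank − CR_inh)/CR_blank × 100
IE = (9.23 − 3.52) / 9.23 × 100
IE = 5.71 / 9.23 × 100 = 61.9 %

61.9 %


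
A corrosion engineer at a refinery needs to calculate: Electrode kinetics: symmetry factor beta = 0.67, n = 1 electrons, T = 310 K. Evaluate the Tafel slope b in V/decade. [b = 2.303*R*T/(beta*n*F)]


Apply the Tafel slope relation: b = 2.303*R*T/(beta*n*F)
Numerator: 2.303 * 8.314 * 310 = 5935.61
Denominator: 0.67 * 1 * 96485 = 64644.95
b = 5935.61 / 64644.95 = 0.092 V/decade

0.092 V/decade


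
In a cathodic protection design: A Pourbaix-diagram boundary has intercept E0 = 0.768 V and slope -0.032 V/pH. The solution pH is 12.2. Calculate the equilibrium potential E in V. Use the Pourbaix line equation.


Apply the Pourbaix line equation: E = E0 + slope*pH
E = 0.768 + (-0.032)*12.2 = 0.768 + (-0.3904) = 0.3776 V
Rounded to 4 decimal places: E = 0.3776 V

0.3776 V


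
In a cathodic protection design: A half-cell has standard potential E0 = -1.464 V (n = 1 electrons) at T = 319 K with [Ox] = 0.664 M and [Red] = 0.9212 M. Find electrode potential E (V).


Apply the Nernst equation: E = E0 + (RT/nF)*ln([Ox]/[Red])
Step 1: RT/nF = 8.314*319/(1*96485) = 0.02748786 V
Step 2: [Ox]/[Red] = 0.664/0.9212 = 0.720799
Step 3: ln(0.720799) = -0.327395
Step 4: correction = 0.02748786 * -0.327395 = -0.009 V
E = -1.464 + -0.009 = -1.473 V

-1.473 V


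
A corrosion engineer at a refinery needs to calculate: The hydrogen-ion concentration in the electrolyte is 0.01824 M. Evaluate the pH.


pH = −log10[H+]
pH = −log10(0.01824) = 1.74

1.74


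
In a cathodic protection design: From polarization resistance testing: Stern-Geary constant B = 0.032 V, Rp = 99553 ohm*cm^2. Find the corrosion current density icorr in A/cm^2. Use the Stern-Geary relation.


Apply the Stern-Geary relation: icorr = B / Rp
icorr = 0.032 / 99553 = 3.214×10^-7 A/cm^2

3.214×10^-7 A/cm^2


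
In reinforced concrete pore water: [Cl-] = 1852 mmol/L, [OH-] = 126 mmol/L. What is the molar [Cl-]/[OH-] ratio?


Threshold parameter = [Cl-] / [OH-] (molar basis; both in mmol/L, so units cancel)
Ratio = 1852 / 126 = 14.7

14.7


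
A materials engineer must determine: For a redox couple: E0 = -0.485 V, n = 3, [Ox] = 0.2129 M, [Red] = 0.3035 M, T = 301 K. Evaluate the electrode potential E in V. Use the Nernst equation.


Apply the Nernst equation: E = E0 + (RT/nF)*ln([Ox]/[Red])
Step 1: RT/nF = 8.314*301/(3*96485) = 0.00864561 V
Step 2: [Ox]/[Red] = 0.2129/0.3035 = 0.701483
Step 3: ln(0.701483) = -0.354559
Step 4: correction = 0.00864561 * -0.354559 = -0.003 V
E = -0.485 + -0.003 = -0.488 V

-0.488 V


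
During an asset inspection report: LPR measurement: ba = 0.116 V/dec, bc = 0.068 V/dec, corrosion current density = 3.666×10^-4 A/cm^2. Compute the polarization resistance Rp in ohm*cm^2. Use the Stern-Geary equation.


Apply the Stern-Geary equation: Rp = ba*bc / (2.303*icorr*(ba+bc))
ba*bc = 0.116*0.068 = 0.007888
ba+bc = 0.184; 2.303*icorr*(ba+bc) = 2.303*3.666×10^-4*0.184 = 1.5534748×10^-4
Rp = 0.007888 / 1.5534748×10^-4 = 50.8 ohm*cm^2

50.8 ohm*cm^2


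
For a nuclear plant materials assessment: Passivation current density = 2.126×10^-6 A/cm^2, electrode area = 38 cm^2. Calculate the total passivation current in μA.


I = i_pass * A, then convert A → μA (×10^6)
I = 2.126×10^-6 * 38 * 10^6 = 80.79 μA

80.79 μA


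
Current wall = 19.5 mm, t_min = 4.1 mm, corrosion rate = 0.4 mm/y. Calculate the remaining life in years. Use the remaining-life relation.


Apply the remaining-life relation: RL = (t_current − t_min) / CR
RL = (19.5 − 4.1) / 0.4 = 15.4 / 0.4 = 38.5 years

38.5 years


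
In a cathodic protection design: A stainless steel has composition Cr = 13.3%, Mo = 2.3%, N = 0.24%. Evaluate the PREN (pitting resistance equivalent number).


Apply the PREN formula: PREN = Cr + 3.3*Mo + 16*N
PREN = 13.3 + 3.3*2.3 + 16*0.24
PREN = 13.3 + 7.59 + 3.84 = 24.73

24.73


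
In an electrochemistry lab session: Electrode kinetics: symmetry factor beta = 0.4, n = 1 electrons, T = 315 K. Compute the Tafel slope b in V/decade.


Apply the Tafel slope relation: b = 2.303*R*T/(beta*n*F)
Numerator: 2.303 * 8.314 * 315 = 6031.35
Denominator: 0.4 * 1 * 96485 = 38594.0
b = 6031.35 / 38594.0 = 0.156 V/decade

0.156 V/decade


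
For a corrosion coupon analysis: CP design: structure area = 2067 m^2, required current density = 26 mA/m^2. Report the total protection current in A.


I = area * current density, then convert mA → A (÷1000)
I = 2067 * 26 / 1000 = 53.74 A

53.74 A


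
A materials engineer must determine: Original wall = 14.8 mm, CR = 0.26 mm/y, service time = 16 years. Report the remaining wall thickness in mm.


Remaining wall = original − CR × time
t = 14.8 − 0.26*16 = 14.8 − 4.16 = 10.64 mm

10.64 mm


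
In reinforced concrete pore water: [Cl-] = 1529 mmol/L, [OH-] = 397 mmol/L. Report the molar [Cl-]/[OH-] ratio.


Threshold parameter = [Cl-] / [OH-] (molar basis; both in mmol/L, so units cancel)
Ratio = 1529 / 397 = 3.85

3.85


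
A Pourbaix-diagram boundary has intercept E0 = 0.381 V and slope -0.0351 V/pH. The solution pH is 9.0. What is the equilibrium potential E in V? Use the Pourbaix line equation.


Apply the Pourbaix line equation: E = E0 + slope*pH
E = 0.381 + (-0.0351)*9.0 = 0.381 + (-0.3159) = 0.0651 V
Rounded to 4 decimal places: E = 0.0651 V

0.0651 V


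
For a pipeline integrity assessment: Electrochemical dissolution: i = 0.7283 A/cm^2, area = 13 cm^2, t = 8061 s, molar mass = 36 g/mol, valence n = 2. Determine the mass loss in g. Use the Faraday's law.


Apply Faraday's law: m = i*A*t*M / (n*F)
Total charge passed Q = i*A*t = 0.7283*13*8061 = 76320.7419 C
m = Q*M/(n*F) = 76320.7419*36/(2*96485) = 14.2382 g

14.2382 g


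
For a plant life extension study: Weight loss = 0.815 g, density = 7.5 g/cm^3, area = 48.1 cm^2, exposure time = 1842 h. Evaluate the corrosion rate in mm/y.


Apply the mm/y weight-loss relation: CR = 87600 * W / (D * A * T)
Numerator: 87600 * 0.815 = 71394.0
Denominator: 7.5 * 48.1 * 1842 = 664501.5
CR = 71394.0 / 664501.5 = 0.10744 mm/y

0.10744 mm/y


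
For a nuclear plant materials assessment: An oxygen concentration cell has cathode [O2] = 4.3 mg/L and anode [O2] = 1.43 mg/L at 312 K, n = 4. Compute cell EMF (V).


Apply the Nernst concentration-cell relation: E = (RT/nF)*ln(C_cathode/C_anode)
RT/nF = 8.314*312/(4*96485) = 0.00672117 V
ln(4.3/1.43) = 1.10094
E = 0.00672117 * 1.10094 = 0.0074 V

0.0074 V


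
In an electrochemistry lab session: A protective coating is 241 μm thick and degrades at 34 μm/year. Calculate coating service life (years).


Service life = thickness / degradation rate
Life = 241 / 34 = 7.1 years

7.1 years


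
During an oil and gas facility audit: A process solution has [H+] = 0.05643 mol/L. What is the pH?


pH = −log10[H+]
pH = −log10(0.05643) = 1.25

1.25


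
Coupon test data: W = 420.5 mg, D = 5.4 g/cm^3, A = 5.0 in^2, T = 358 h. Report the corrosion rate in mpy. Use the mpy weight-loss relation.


Apply the mpy weight-loss relation: CR = 534 * W / (D * A * T)
Numerator: 534 * 420.5 = 224547.0
Denominator: 5.4 * 5.0 * 358 = 9666.0
CR = 224547.0 / 9666.0 = 23.2306 mpy

23.2306 mpy


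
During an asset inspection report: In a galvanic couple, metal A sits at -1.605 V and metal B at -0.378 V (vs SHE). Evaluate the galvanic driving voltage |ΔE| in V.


Driving voltage is the absolute potential difference.
|ΔE| = |-1.605 − (-0.378)| = 1.227 V

1.227 V


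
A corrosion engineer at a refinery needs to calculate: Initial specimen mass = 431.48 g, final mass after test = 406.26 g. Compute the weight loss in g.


Weight loss = initial − final
WL = 431.48 − 406.26 = 25.22 g

25.22 g


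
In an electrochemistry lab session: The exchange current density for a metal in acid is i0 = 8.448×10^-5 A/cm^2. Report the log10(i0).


i0 = 8.448×10^-5 A/cm^2
log10(i0) = -4.073

-4.073


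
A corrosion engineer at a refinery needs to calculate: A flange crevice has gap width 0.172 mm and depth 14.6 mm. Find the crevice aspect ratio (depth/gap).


Aspect ratio = depth / gap
Ratio = 14.6 / 0.172 = 84.9

84.9


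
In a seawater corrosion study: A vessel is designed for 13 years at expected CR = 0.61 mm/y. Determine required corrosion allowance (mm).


Corrosion allowance = CR × design life
CA = 0.61 * 13 = 7.93 mm

7.93 mm


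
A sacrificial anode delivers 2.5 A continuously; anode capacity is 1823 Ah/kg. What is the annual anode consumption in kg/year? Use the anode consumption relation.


Annual consumption = current * hours per year / capacity
Rate = 2.5 * 8760 / 1823 = 12.0 kg/year

12.0 kg/year


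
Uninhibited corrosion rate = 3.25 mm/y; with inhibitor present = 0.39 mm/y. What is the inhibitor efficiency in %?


Apply the inhibitor-efficiency definition: IE = (CR_blank − CR_inh)/CR_blank × 100
IE = (3.25 − 0.39) / 3.25 × 100
IE = 2.86 / 3.25 × 100 = 88.0 %

88.0 %


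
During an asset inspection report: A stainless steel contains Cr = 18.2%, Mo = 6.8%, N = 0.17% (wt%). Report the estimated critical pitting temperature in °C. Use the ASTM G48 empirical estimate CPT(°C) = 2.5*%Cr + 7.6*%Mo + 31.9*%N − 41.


Apply the ASTM G48 empirical CPT estimate: CPT(°C) = 2.5*%Cr + 7.6*%Mo + 31.9*%N − 41
2.5*18.2 = 45.5; 7.6*6.8 = 51.68; 31.9*0.17 = 5.423
CPT = 45.5 + 51.68 + 5.423 − 41 = 61.603 °C
Rounded to 0.1 °C: CPT ≈ 61.6 °C

61.6 °C


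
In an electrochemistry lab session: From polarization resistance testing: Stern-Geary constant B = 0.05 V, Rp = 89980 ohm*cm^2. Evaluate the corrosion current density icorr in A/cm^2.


Apply the Stern-Geary relation: icorr = B / Rp
icorr = 0.05 / 89980 = 5.557×10^-7 A/cm^2

5.557×10^-7 A/cm^2


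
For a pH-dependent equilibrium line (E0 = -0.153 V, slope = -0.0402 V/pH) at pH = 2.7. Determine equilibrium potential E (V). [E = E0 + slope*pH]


Apply the Pourbaix line equation: E = E0 + slope*pH
E = -0.153 + (-0.0402)*2.7 = -0.153 + (-0.10854) = -0.26154 V
Rounded to 3 decimal places: E = -0.262 V

-0.262 V


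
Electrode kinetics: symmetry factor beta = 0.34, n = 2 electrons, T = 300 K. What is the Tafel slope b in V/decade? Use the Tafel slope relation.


Apply the Tafel slope relation: b = 2.303*R*T/(beta*n*F)
Numerator: 2.303 * 8.314 * 300 = 5744.14
Denominator: 0.34 * 2 * 96485 = 65609.8
b = 5744.14 / 65609.8 = 0.0876 V/decade

0.0876 V/decade


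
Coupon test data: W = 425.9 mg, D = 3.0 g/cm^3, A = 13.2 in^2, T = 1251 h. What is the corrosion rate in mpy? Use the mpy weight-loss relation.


Apply the mpy weight-loss relation: CR = 534 * W / (D * A * T)
Numerator: 534 * 425.9 = 227430.6
Denominator: 3.0 * 13.2 * 1251 = 49539.6
CR = 227430.6 / 49539.6 = 4.591 mpy

4.591 mpy


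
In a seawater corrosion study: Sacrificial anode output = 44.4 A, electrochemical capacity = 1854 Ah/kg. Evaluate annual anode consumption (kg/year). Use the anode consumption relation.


Annual consumption = current * hours per year / capacity
Rate = 44.4 * 8760 / 1854 = 209.8 kg/year

209.8 kg/year


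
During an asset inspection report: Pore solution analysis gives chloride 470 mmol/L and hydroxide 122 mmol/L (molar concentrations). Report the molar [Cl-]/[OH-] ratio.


Threshold parameter = [Cl-] / [OH-] (molar basis; both in mmol/L, so units cancel)
Ratio = 470 / 122 = 3.85

3.85


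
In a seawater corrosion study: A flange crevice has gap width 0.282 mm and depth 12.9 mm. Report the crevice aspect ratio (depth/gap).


Aspect ratio = depth / gap
Ratio = 12.9 / 0.282 = 45.7

45.7


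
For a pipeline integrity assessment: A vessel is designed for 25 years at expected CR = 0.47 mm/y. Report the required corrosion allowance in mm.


Corrosion allowance = CR × design life
CA = 0.47 * 25 = 11.75 mm

11.75 mm


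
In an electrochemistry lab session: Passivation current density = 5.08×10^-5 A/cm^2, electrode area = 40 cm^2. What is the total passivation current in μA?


I = i_pass * A, then convert A → μA (×10^6)
I = 5.08×10^-5 * 40 * 10^6 = 2032.0 μA

2032.0 μA


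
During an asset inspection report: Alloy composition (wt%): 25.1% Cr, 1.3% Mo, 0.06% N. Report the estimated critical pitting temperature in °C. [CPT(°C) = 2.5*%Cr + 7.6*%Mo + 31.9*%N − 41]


Apply the ASTM G48 empirical CPT estimate: CPT(°C) = 2.5*%Cr + 7.6*%Mo + 31.9*%N − 41
2.5*25.1 = 62.75; 7.6*1.3 = 9.88; 31.9*0.06 = 1.914
CPT = 62.75 + 9.88 + 1.914 − 41 = 33.544 °C
Rounded to 0.1 °C: CPT ≈ 33.5 °C

33.5 °C


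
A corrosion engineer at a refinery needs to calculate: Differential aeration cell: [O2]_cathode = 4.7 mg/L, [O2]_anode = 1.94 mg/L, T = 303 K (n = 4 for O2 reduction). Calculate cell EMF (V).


Apply the Nernst concentration-cell relation: E = (RT/nF)*ln(C_cathode/C_anode)
RT/nF = 8.314*303/(4*96485) = 0.00652729 V
ln(4.7/1.94) = 0.88487
E = 0.00652729 * 0.88487 = 0.00578 V

0.00578 V


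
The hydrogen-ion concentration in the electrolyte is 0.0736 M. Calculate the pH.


pH = −log10[H+]
pH = −log10(0.0736) = 1.13

1.13


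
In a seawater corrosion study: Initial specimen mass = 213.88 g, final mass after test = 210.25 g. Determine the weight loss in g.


Weight loss = initial − final
WL = 213.88 − 210.25 = 3.63 g

3.63 g


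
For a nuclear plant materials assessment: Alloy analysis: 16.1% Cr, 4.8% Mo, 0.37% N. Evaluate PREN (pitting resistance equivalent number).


Apply the PREN formula: PREN = Cr + 3.3*Mo + 16*N
PREN = 16.1 + 3.3*4.8 + 16*0.37
PREN = 16.1 + 15.84 + 5.92 = 37.86

37.86


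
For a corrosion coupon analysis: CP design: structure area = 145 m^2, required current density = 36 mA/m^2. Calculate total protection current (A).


I = area * current density, then convert mA → A (÷1000)
I = 145 * 36 / 1000 = 5.22 A

5.22 A


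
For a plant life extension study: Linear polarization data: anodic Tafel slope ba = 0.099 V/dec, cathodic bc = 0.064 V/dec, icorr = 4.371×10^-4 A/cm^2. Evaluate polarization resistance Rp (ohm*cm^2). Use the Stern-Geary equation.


Apply the Stern-Geary equation: Rp = ba*bc / (2.303*icorr*(ba+bc))
ba*bc = 0.099*0.064 = 0.006336
ba+bc = 0.163; 2.303*icorr*(ba+bc) = 2.303*4.371×10^-4*0.163 = 1.6408253×10^-4
Rp = 0.006336 / 1.6408253×10^-4 = 38.6 ohm*cm^2

38.6 ohm*cm^2


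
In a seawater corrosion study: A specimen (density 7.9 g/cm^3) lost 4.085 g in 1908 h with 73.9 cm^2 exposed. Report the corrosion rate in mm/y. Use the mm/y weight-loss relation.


Apply the mm/y weight-loss relation: CR = 87600 * W / (D * A * T)
Numerator: 87600 * 4.085 = 357846.0
Denominator: 7.9 * 73.9 * 1908 = 1113909.48
CR = 357846.0 / 1113909.48 = 0.32125 mm/y

0.32125 mm/y


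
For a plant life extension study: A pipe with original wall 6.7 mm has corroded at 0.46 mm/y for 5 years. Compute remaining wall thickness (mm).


Remaining wall = original − CR × time
t = 6.7 − 0.46*5 = 6.7 − 2.3 = 4.4 mm

4.4 mm


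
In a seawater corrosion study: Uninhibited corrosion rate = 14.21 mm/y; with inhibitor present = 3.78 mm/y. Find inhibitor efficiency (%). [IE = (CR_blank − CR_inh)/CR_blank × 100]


Apply the inhibitor-efficiency definition: IE = (CR_blank − CR_inh)/CR_blank × 100
IE = (14.21 − 3.78) / 14.21 × 100
IE = 10.43 / 14.21 × 100 = 73.4 %

73.4 %


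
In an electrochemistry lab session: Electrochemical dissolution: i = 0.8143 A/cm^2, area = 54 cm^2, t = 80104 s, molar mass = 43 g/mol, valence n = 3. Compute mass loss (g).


Apply Faraday's law: m = i*A*t*M / (n*F)
Total charge passed Q = i*A*t = 0.8143*54*80104 = 3522349.1088 C
m = Q*M/(n*F) = 3522349.1088*43/(3*96485) = 523.263 g

523.263 g


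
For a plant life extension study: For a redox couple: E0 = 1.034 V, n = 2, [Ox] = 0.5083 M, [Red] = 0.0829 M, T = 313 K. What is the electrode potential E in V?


Apply the Nernst equation: E = E0 + (RT/nF)*ln([Ox]/[Red])
Step 1: RT/nF = 8.314*313/(2*96485) = 0.01348542 V
Step 2: [Ox]/[Red] = 0.5083/0.0829 = 6.131484
Step 3: ln(6.131484) = 1.813437
Step 4: correction = 0.01348542 * 1.813437 = 0.0245 V
E = 1.034 + 0.0245 = 1.0585 V

1.0585 V


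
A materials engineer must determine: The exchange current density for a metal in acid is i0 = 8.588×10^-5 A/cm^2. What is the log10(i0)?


i0 = 8.588×10^-5 A/cm^2
log10(i0) = -4.066

-4.066


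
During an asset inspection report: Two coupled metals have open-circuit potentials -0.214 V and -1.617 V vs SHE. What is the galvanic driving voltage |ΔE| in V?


Driving voltage is the absolute potential difference.
|ΔE| = |-0.214 − (-1.617)| = 1.403 V

1.403 V


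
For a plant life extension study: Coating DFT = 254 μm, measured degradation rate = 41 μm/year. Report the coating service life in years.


Service life = thickness / degradation rate
Life = 254 / 41 = 6.2 years

6.2 years


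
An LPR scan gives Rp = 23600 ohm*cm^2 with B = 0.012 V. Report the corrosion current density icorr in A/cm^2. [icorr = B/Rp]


Apply the Stern-Geary relation: icorr = B / Rp
icorr = 0.012 / 23600 = 5.085×10^-7 A/cm^2

5.085×10^-7 A/cm^2


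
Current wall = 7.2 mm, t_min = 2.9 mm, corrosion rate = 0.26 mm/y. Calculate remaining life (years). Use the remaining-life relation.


Apply the remaining-life relation: RL = (t_current − t_min) / CR
RL = (7.2 − 2.9) / 0.26 = 4.3 / 0.26 = 16.5 years

16.5 years


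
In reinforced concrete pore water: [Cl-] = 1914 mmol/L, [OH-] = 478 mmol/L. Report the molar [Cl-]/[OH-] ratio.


Threshold parameter = [Cl-] / [OH-] (molar basis; both in mmol/L, so units cancel)
Ratio = 1914 / 478 = 4.0

4.0


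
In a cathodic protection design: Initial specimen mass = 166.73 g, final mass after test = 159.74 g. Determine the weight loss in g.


Weight loss = initial − final
WL = 166.73 − 159.74 = 6.99 g

6.99 g


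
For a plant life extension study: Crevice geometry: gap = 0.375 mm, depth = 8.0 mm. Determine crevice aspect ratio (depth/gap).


Aspect ratio = depth / gap
Ratio = 8.0 / 0.375 = 21.3

21.3


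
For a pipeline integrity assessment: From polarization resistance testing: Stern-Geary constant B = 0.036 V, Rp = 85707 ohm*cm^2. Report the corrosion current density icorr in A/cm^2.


Apply the Stern-Geary relation: icorr = B / Rp
icorr = 0.036 / 85707 = 4.2×10^-7 A/cm^2

4.2×10^-7 A/cm^2


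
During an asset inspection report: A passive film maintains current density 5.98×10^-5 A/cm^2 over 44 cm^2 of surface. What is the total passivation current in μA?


I = i_pass * A, then convert A → μA (×10^6)
I = 5.98×10^-5 * 44 * 10^6 = 2631.2 μA

2631.2 μA


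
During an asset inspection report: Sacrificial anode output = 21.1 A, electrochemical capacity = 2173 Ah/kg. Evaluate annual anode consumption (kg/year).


Annual consumption = current * hours per year / capacity
Rate = 21.1 * 8760 / 2173 = 85.1 kg/year

85.1 kg/year


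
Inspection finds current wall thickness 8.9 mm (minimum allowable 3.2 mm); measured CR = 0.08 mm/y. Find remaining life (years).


Apply the remaining-life relation: RL = (t_current − t_min) / CR
RL = (8.9 − 3.2) / 0.08 = 5.7 / 0.08 = 71.3 years

71.3 years


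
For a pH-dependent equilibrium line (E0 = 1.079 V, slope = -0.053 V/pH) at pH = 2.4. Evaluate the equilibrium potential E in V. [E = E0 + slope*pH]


Apply the Pourbaix line equation: E = E0 + slope*pH
E = 1.079 + (-0.053)*2.4 = 1.079 + (-0.1272) = 0.9518 V
Rounded to 4 decimal places: E = 0.9518 V

0.9518 V


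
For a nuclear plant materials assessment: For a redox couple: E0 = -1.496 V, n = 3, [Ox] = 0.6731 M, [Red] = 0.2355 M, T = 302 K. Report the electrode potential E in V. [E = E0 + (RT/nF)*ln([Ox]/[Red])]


Apply the Nernst equation: E = E0 + (RT/nF)*ln([Ox]/[Red])
Step 1: RT/nF = 8.314*302/(3*96485) = 0.00867433 V
Step 2: [Ox]/[Red] = 0.6731/0.2355 = 2.858174
Step 3: ln(2.858174) = 1.050183
Step 4: correction = 0.00867433 * 1.050183 = 0.009 V
E = -1.496 + 0.009 = -1.487 V

-1.487 V


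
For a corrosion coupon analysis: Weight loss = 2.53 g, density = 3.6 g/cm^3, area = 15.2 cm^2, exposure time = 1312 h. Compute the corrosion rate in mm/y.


Apply the mm/y weight-loss relation: CR = 87600 * W / (D * A * T)
Numerator: 87600 * 2.53 = 221628.0
Denominator: 3.6 * 15.2 * 1312 = 71792.64
CR = 221628.0 / 71792.64 = 3.087057 mm/y

3.087057 mm/y


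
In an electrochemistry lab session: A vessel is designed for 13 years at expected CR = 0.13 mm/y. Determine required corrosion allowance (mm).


Corrosion allowance = CR × design life
CA = 0.13 * 13 = 1.69 mm

1.69 mm


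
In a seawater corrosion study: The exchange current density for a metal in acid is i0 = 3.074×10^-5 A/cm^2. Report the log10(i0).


i0 = 3.074×10^-5 A/cm^2
log10(i0) = -4.512

-4.512


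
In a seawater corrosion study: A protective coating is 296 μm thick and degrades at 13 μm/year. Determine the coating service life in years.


Service life = thickness / degradation rate
Life = 296 / 13 = 22.8 years

22.8 years


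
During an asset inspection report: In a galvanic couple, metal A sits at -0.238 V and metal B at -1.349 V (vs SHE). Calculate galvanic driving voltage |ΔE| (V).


Driving voltage is the absolute potential difference.
|ΔE| = |-0.238 − (-1.349)| = 1.111 V

1.111 V


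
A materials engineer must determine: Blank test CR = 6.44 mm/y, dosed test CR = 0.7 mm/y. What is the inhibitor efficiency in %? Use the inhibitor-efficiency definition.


Apply the inhibitor-efficiency definition: IE = (CR_blank − CR_inh)/CR_blank × 100
IE = (6.44 − 0.7) / 6.44 × 100
IE = 5.74 / 6.44 × 100 = 89.1 %

89.1 %


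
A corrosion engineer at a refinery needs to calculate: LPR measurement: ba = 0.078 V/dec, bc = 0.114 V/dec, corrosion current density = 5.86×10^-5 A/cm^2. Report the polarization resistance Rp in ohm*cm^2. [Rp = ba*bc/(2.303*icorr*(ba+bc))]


Apply the Stern-Geary equation: Rp = ba*bc / (2.303*icorr*(ba+bc))
ba*bc = 0.078*0.114 = 0.008892
ba+bc = 0.192; 2.303*icorr*(ba+bc) = 2.303*5.86×10^-5*0.192 = 2.5911514×10^-5
Rp = 0.008892 / 2.5911514×10^-5 = 343.2 ohm*cm^2

343.2 ohm*cm^2


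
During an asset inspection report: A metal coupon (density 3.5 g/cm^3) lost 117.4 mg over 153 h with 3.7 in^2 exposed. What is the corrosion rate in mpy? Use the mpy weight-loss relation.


Apply the mpy weight-loss relation: CR = 534 * W / (D * A * T)
Numerator: 534 * 117.4 = 62691.6
Denominator: 3.5 * 3.7 * 153 = 1981.35
CR = 62691.6 / 1981.35 = 31.64085 mpy

31.64085 mpy


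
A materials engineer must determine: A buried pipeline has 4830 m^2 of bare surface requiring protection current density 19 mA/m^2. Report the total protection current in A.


I = area * current density, then convert mA → A (÷1000)
I = 4830 * 19 / 1000 = 91.77 A

91.77 A


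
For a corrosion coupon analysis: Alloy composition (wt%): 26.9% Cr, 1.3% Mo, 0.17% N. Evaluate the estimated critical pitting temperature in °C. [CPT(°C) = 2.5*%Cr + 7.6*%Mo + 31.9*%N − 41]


Apply the ASTM G48 empirical CPT estimate: CPT(°C) = 2.5*%Cr + 7.6*%Mo + 31.9*%N − 41
2.5*26.9 = 67.25; 7.6*1.3 = 9.88; 31.9*0.17 = 5.423
CPT = 67.25 + 9.88 + 5.423 − 41 = 41.553 °C
Rounded to 0.1 °C: CPT ≈ 41.6 °C

41.6 °C


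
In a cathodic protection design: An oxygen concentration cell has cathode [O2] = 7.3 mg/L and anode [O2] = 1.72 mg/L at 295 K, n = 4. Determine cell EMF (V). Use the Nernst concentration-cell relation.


Apply the Nernst concentration-cell relation: E = (RT/nF)*ln(C_cathode/C_anode)
RT/nF = 8.314*295/(4*96485) = 0.00635495 V
ln(7.3/1.72) = 1.44555
E = 0.00635495 * 1.44555 = 0.00919 V

0.00919 V


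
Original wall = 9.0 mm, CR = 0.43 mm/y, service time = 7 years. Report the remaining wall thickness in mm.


Remaining wall = original − CR × time
t = 9.0 − 0.43*7 = 9.0 − 3.01 = 5.99 mm

5.99 mm


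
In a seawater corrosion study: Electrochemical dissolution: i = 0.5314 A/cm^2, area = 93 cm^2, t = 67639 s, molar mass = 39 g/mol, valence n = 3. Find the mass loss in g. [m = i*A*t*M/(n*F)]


Apply Faraday's law: m = i*A*t*M / (n*F)
Total charge passed Q = i*A*t = 0.5314*93*67639 = 3342732.9078 C
m = Q*M/(n*F) = 3342732.9078*39/(3*96485) = 450.38636 g

450.38636 g


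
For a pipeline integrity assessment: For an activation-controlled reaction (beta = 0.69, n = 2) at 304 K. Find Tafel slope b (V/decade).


Apply the Tafel slope relation: b = 2.303*R*T/(beta*n*F)
Numerator: 2.303 * 8.314 * 304 = 5820.73
Denominator: 0.69 * 2 * 96485 = 133149.3
b = 5820.73 / 133149.3 = 0.044 V/decade

0.044 V/decade


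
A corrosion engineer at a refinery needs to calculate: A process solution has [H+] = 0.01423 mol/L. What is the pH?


pH = −log10[H+]
pH = −log10(0.01423) = 1.85

1.85


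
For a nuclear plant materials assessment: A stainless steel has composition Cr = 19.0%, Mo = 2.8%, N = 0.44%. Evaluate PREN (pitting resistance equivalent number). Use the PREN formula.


Apply the PREN formula: PREN = Cr + 3.3*Mo + 16*N
PREN = 19.0 + 3.3*2.8 + 16*0.44
PREN = 19.0 + 9.24 + 7.04 = 35.28

35.28


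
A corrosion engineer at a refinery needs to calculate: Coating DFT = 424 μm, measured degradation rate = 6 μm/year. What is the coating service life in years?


Service life = thickness / degradation rate
Life = 424 / 6 = 70.7 years

70.7 years


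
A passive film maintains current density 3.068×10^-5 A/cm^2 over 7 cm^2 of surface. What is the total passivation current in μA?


I = i_pass * A, then convert A → μA (×10^6)
I = 3.068×10^-5 * 7 * 10^6 = 214.76 μA

214.76 μA


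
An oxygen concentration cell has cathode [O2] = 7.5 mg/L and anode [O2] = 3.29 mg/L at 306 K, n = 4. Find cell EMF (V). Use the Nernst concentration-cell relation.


Apply the Nernst concentration-cell relation: E = (RT/nF)*ln(C_cathode/C_anode)
RT/nF = 8.314*306/(4*96485) = 0.00659192 V
ln(7.5/3.29) = 0.82402
E = 0.00659192 * 0.82402 = 0.00543 V

0.00543 V


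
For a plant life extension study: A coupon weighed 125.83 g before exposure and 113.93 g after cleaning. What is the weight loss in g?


Weight loss = initial − final
WL = 125.83 − 113.93 = 11.9 g

11.9 g


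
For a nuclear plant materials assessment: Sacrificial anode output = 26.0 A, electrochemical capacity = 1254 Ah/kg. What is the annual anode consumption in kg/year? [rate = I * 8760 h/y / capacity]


Annual consumption = current * hours per year / capacity
Rate = 26.0 * 8760 / 1254 = 181.6 kg/year

181.6 kg/year


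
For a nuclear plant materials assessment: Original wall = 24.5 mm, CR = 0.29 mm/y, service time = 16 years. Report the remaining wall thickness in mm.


Remaining wall = original − CR × time
t = 24.5 − 0.29*16 = 24.5 − 4.64 = 19.86 mm

19.86 mm


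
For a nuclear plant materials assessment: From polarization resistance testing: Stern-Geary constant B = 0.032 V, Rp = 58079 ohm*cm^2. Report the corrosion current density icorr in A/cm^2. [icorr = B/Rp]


Apply the Stern-Geary relation: icorr = B / Rp
icorr = 0.032 / 58079 = 5.51×10^-7 A/cm^2

5.51×10^-7 A/cm^2


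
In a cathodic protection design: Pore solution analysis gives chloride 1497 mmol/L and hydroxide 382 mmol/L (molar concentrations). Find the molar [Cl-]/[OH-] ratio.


Threshold parameter = [Cl-] / [OH-] (molar basis; both in mmol/L, so units cancel)
Ratio = 1497 / 382 = 3.92

3.92


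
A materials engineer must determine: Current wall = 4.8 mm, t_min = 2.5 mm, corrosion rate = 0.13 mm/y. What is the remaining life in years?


Apply the remaining-life relation: RL = (t_current − t_min) / CR
RL = (4.8 − 2.5) / 0.13 = 2.3 / 0.13 = 17.7 years

17.7 years


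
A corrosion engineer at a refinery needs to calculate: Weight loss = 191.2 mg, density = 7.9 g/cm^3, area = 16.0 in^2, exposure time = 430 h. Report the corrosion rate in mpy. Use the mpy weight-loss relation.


Apply the mpy weight-loss relation: CR = 534 * W / (D * A * T)
Numerator: 534 * 191.2 = 102100.8
Denominator: 7.9 * 16.0 * 430 = 54352.0
CR = 102100.8 / 54352.0 = 1.87851 mpy

1.87851 mpy


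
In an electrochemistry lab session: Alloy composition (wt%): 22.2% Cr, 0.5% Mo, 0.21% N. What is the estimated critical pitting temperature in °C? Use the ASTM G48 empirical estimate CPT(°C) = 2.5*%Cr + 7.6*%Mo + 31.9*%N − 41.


Apply the ASTM G48 empirical CPT estimate: CPT(°C) = 2.5*%Cr + 7.6*%Mo + 31.9*%N − 41
2.5*22.2 = 55.5; 7.6*0.5 = 3.8; 31.9*0.21 = 6.699
CPT = 55.5 + 3.8 + 6.699 − 41 = 24.999 °C
Rounded to 0.1 °C: CPT ≈ 25.0 °C

25.0 °C


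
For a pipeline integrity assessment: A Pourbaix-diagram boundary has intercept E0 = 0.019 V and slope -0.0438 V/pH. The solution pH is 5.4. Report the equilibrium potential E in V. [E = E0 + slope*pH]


Apply the Pourbaix line equation: E = E0 + slope*pH
E = 0.019 + (-0.0438)*5.4 = 0.019 + (-0.23652) = -0.21752 V
Rounded to 3 decimal places: E = -0.218 V

-0.218 V


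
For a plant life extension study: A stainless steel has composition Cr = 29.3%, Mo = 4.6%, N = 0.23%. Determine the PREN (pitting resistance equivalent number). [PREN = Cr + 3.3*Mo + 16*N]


Apply the PREN formula: PREN = Cr + 3.3*Mo + 16*N
PREN = 29.3 + 3.3*4.6 + 16*0.23
PREN = 29.3 + 15.18 + 3.68 = 48.16

48.16


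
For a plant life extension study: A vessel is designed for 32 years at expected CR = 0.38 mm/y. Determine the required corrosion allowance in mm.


Corrosion allowance = CR × design life
CA = 0.38 * 32 = 12.16 mm

12.16 mm


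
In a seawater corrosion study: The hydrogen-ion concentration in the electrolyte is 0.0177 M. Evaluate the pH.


pH = −log10[H+]
pH = −log10(0.0177) = 1.75

1.75


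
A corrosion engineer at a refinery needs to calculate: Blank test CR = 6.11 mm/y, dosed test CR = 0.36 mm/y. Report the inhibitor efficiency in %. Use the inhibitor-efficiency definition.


Apply the inhibitor-efficiency definition: IE = (CR_blank − CR_inh)/CR_blank × 100
IE = (6.11 − 0.36) / 6.11 × 100
IE = 5.75 / 6.11 × 100 = 94.1 %

94.1 %


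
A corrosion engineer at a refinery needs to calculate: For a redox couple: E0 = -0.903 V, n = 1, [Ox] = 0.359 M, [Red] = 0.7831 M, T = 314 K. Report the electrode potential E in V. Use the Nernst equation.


Apply the Nernst equation: E = E0 + (RT/nF)*ln([Ox]/[Red])
Step 1: RT/nF = 8.314*314/(1*96485) = 0.02705701 V
Step 2: [Ox]/[Red] = 0.359/0.7831 = 0.458434
Step 3: ln(0.458434) = -0.779939
Step 4: correction = 0.02705701 * -0.779939 = -0.0211 V
E = -0.903 + -0.0211 = -0.9241 V

-0.9241 V


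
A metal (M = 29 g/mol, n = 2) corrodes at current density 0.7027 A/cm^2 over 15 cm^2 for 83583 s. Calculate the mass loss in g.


Apply Faraday's law: m = i*A*t*M / (n*F)
Total charge passed Q = i*A*t = 0.7027*15*83583 = 881006.6115 C
m = Q*M/(n*F) = 881006.6115*29/(2*96485) = 132.4 g

132.4 g


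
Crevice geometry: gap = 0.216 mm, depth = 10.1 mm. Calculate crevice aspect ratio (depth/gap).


Aspect ratio = depth / gap
Ratio = 10.1 / 0.216 = 46.8

46.8


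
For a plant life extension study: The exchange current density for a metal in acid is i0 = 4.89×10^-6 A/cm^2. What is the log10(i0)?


i0 = 4.89×10^-6 A/cm^2
log10(i0) = -5.311

-5.311


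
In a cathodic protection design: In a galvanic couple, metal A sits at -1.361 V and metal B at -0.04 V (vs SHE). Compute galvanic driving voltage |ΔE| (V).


Driving voltage is the absolute potential difference.
|ΔE| = |-1.361 − (-0.04)| = 1.321 V

1.321 V


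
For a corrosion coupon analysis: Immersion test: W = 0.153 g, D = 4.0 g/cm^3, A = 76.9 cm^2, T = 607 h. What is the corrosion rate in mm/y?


Apply the mm/y weight-loss relation: CR = 87600 * W / (D * A * T)
Numerator: 87600 * 0.153 = 13402.8
Denominator: 4.0 * 76.9 * 607 = 186713.2
CR = 13402.8 / 186713.2 = 0.071783 mm/y

0.071783 mm/y


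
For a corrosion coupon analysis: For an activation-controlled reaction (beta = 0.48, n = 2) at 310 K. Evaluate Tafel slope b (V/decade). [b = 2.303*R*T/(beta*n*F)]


Apply the Tafel slope relation: b = 2.303*R*T/(beta*n*F)
Numerator: 2.303 * 8.314 * 310 = 5935.61
Denominator: 0.48 * 2 * 96485 = 92625.6
b = 5935.61 / 92625.6 = 0.0641 V/decade

0.0641 V/decade


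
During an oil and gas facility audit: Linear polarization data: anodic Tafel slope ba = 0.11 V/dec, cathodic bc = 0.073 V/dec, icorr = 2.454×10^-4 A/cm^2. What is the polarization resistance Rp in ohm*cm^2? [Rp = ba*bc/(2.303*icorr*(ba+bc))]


Apply the Stern-Geary equation: Rp = ba*bc / (2.303*icorr*(ba+bc))
ba*bc = 0.11*0.073 = 0.00803
ba+bc = 0.183; 2.303*icorr*(ba+bc) = 2.303*2.454×10^-4*0.183 = 1.0342358×10^-4
Rp = 0.00803 / 1.0342358×10^-4 = 77.6 ohm*cm^2

77.6 ohm*cm^2


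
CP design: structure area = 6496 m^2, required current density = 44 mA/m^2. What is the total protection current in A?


I = area * current density, then convert mA → A (÷1000)
I = 6496 * 44 / 1000 = 285.82 A

285.82 A


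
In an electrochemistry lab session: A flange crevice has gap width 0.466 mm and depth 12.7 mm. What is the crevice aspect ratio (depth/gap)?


Aspect ratio = depth / gap
Ratio = 12.7 / 0.466 = 27.3

27.3


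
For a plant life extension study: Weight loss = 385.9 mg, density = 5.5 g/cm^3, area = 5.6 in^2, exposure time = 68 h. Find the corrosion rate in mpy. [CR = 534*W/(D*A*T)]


Apply the mpy weight-loss relation: CR = 534 * W / (D * A * T)
Numerator: 534 * 385.9 = 206070.6
Denominator: 5.5 * 5.6 * 68 = 2094.4
CR = 206070.6 / 2094.4 = 98.391 mpy

98.391 mpy


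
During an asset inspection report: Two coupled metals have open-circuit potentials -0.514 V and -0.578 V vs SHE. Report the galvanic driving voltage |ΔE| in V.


Driving voltage is the absolute potential difference.
|ΔE| = |-0.514 − (-0.578)| = 0.064 V

0.064 V


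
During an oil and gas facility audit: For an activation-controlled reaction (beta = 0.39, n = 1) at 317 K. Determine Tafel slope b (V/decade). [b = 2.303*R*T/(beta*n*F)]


Apply the Tafel slope relation: b = 2.303*R*T/(beta*n*F)
Numerator: 2.303 * 8.314 * 317 = 6069.64
Denominator: 0.39 * 1 * 96485 = 37629.15
b = 6069.64 / 37629.15 = 0.161 V/decade

0.161 V/decade


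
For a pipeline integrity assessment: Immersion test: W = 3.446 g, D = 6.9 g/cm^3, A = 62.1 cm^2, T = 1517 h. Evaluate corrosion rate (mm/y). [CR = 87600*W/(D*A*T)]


Apply the mm/y weight-loss relation: CR = 87600 * W / (D * A * T)
Numerator: 87600 * 3.446 = 301869.6
Denominator: 6.9 * 62.1 * 1517 = 650019.33
CR = 301869.6 / 650019.33 = 0.464401 mm/y

0.464401 mm/y


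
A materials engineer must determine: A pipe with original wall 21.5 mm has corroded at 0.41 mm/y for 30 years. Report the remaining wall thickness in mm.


Remaining wall = original − CR × time
t = 21.5 − 0.41*30 = 21.5 − 12.3 = 9.2 mm

9.2 mm


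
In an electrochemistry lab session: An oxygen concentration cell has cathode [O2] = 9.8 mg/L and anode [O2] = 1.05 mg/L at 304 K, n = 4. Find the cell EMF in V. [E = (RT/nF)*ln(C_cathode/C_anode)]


Apply the Nernst concentration-cell relation: E = (RT/nF)*ln(C_cathode/C_anode)
RT/nF = 8.314*304/(4*96485) = 0.00654883 V
ln(9.8/1.05) = 2.23359
E = 0.00654883 * 2.23359 = 0.01463 V

0.01463 V


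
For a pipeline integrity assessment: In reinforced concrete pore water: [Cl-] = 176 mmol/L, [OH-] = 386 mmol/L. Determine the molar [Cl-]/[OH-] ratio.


Threshold parameter = [Cl-] / [OH-] (molar basis; both in mmol/L, so units cancel)
Ratio = 176 / 386 = 0.46

0.46


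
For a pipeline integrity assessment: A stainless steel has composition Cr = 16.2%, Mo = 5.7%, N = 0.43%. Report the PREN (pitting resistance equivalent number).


Apply the PREN formula: PREN = Cr + 3.3*Mo + 16*N
PREN = 16.2 + 3.3*5.7 + 16*0.43
PREN = 16.2 + 18.81 + 6.88 = 41.89

41.89


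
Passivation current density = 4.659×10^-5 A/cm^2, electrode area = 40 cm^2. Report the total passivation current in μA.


I = i_pass * A, then convert A → μA (×10^6)
I = 4.659×10^-5 * 40 * 10^6 = 1863.6 μA

1863.6 μA


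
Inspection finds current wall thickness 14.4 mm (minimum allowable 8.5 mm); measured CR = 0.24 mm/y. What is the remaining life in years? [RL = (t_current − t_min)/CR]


Apply the remaining-life relation: RL = (t_current − t_min) / CR
RL = (14.4 − 8.5) / 0.24 = 5.9 / 0.24 = 24.6 years

24.6 years
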